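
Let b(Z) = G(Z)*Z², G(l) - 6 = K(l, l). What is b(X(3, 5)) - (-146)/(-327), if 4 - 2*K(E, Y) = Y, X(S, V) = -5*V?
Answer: 8379083/654 ≈ 12812.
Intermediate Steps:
K(E, Y) = 2 - Y/2
G(l) = 8 - l/2 (G(l) = 6 + (2 - l/2) = 8 - l/2)
b(Z) = Z²*(8 - Z/2) (b(Z) = (8 - Z/2)*Z² = Z²*(8 - Z/2))
b(X(3, 5)) - (-146)/(-327) = (-5*5)²*(16 - (-5)*5)/2 - (-146)/(-327) = (½)*(-25)²*(16 - 1*(-25)) - (-146)*(-1)/327 = (½)*625*(16 + 25) - 1*146/327 = (½)*625*41 - 146/327 = 25625/2 - 146/327 = 8379083/654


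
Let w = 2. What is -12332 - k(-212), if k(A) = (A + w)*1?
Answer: -12122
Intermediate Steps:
k(A) = 2 + A (k(A) = (A + 2)*1 = (2 + A)*1 = 2 + A)
-12332 - k(-212) = -12332 - (2 - 212) = -12332 - 1*(-210) = -12332 + 210 = -12122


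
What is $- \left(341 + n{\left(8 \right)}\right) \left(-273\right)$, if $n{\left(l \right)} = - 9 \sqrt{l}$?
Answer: $93093 - 4914 \sqrt{2} \approx 86144.0$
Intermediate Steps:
$- \left(341 + n{\left(8 \right)}\right) \left(-273\right) = - \left(341 - 9 \sqrt{8}\right) \left(-273\right) = - \left(341 - 9 \cdot 2 \sqrt{2}\right) \left(-273\right) = - \left(341 - 18 \sqrt{2}\right) \left(-273\right) = - (-93093 + 4914 \sqrt{2}) = 93093 - 4914 \sqrt{2}$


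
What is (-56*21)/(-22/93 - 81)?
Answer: 109368/7555 ≈ 14.476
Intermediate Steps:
(-56*21)/(-22/93 - 81) = -1176/(-22*1/93 - 81) = -1176/(-22/93 - 81) = -1176/(-7555/93) = -1176*(-93/7555) = 109368/7555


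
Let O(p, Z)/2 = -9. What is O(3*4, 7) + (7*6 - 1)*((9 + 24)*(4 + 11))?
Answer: 20277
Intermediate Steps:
O(p, Z) = -18 (O(p, Z) = 2*(-9) = -18)
O(3*4, 7) + (7*6 - 1)*((9 + 24)*(4 + 11)) = -18 + (7*6 - 1)*((9 + 24)*(4 + 11)) = -18 + (42 - 1)*(33*15) = -18 + 41*495 = -18 + 20295 = 20277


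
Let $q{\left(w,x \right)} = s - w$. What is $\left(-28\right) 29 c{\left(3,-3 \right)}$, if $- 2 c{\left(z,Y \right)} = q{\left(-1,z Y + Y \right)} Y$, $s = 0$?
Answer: $-1218$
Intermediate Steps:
$q{\left(w,x \right)} = - w$ ($q{\left(w,x \right)} = 0 - w = - w$)
$c{\left(z,Y \right)} = - \frac{Y}{2}$ ($c{\left(z,Y \right)} = - \frac{\left(-1\right) \left(-1\right) Y}{2} = - \frac{1 Y}{2} = - \frac{Y}{2}$)
$\left(-28\right) 29 c{\left(3,-3 \right)} = \left(-28\right) 29 \left(\left(- \frac{1}{2}\right) \left(-3\right)\right) = \left(-812\right) \frac{3}{2} = -1218$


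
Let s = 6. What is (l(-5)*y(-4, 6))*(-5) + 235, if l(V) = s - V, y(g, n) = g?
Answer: 455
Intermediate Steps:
l(V) = 6 - V
(l(-5)*y(-4, 6))*(-5) + 235 = ((6 - 1*(-5))*(-4))*(-5) + 235 = ((6 + 5)*(-4))*(-5) + 235 = (11*(-4))*(-5) + 235 = -44*(-5) + 235 = 220 + 235 = 455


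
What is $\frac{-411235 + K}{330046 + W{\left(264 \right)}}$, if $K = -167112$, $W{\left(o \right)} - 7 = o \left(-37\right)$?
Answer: $- \frac{82621}{45755} \approx -1.8057$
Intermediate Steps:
$W{\left(o \right)} = 7 - 37 o$ ($W{\left(o \right)} = 7 + o \left(-37\right) = 7 - 37 o$)
$\frac{-411235 + K}{330046 + W{\left(264 \right)}} = \frac{-411235 - 167112}{330046 + \left(7 - 9768\right)} = - \frac{578347}{330046 + \left(7 - 9768\right)} = - \frac{578347}{330046 - 9761} = - \frac{578347}{320285} = \left(-578347\right) \frac{1}{320285} = - \frac{82621}{45755}$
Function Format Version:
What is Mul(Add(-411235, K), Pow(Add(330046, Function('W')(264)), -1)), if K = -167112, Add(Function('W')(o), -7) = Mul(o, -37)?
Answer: Rational(-82621, 45755) ≈ -1.8057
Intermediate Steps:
Function('W')(o) = Add(7, Mul(-37, o)) (Function('W')(o) = Add(7, Mul(o, -37)) = Add(7, Mul(-37, o)))
Mul(Add(-411235, K), Pow(Add(330046, Function('W')(264)), -1)) = Mul(Add(-411235, -167112), Pow(Add(330046, Add(7, Mul(-37, 264))), -1)) = Mul(-578347, Pow(Add(330046, Add(7, -9768)), -1)) = Mul(-578347, Pow(Add(330046, -9761), -1)) = Mul(-578347, Pow(320285, -1)) = Mul(-578347, Rational(1, 320285)) = Rational(-82621, 45755)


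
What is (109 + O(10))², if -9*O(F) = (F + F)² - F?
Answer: 38809/9 ≈ 4312.1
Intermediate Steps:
O(F) = -4*F²/9 + F/9 (O(F) = -((F + F)² - F)/9 = -((2*F)² - F)/9 = -(4*F² - F)/9 = -(-F + 4*F²)/9 = -4*F²/9 + F/9)
(109 + O(10))² = (109 + (⅑)*10*(1 - 4*10))² = (109 + (⅑)*10*(1 - 40))² = (109 + (⅑)*10*(-39))² = (109 - 130/3)² = (197/3)² = 38809/9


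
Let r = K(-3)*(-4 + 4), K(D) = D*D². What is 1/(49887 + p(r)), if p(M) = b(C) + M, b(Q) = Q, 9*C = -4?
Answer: 9/448979 ≈ 2.0045e-5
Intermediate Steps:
C = -4/9 (C = (⅑)*(-4) = -4/9 ≈ -0.44444)
K(D) = D³
r = 0 (r = (-3)³*(-4 + 4) = -27*0 = 0)
p(M) = -4/9 + M
1/(49887 + p(r)) = 1/(49887 + (-4/9 + 0)) = 1/(49887 - 4/9) = 1/(448979/9) = 9/448979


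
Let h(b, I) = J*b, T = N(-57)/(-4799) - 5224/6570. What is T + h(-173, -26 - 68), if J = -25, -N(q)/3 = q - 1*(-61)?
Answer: 68169896807/15764715 ≈ 4324.2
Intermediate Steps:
N(q) = -183 - 3*q (N(q) = -3*(q - 1*(-61)) = -3*(q + 61) = -3*(61 + q) = -183 - 3*q)
T = -12495568/15764715 (T = (-183 - 3*(-57))/(-4799) - 5224/6570 = (-183 + 171)*(-1/4799) - 5224*1/6570 = -12*(-1/4799) - 2612/3285 = 12/4799 - 2612/3285 = -12495568/15764715 ≈ -0.79263)
h(b, I) = -25*b
T + h(-173, -26 - 68) = -12495568/15764715 - 25*(-173) = -12495568/15764715 + 4325 = 68169896807/15764715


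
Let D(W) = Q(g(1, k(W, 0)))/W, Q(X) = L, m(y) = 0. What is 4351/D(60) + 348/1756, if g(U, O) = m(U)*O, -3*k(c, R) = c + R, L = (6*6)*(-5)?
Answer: -1909828/1317 ≈ -1450.1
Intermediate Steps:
L = -180 (L = 36*(-5) = -180)
k(c, R) = -R/3 - c/3 (k(c, R) = -(c + R)/3 = -(R + c)/3 = -R/3 - c/3)
g(U, O) = 0 (g(U, O) = 0*O = 0)
Q(X) = -180
D(W) = -180/W
4351/D(60) + 348/1756 = 4351/((-180/60)) + 348/1756 = 4351/((-180*1/60)) + 348*(1/1756) = 4351/(-3) + 87/439 = 4351*(-⅓) + 87/439 = -4351/3 + 87/439 = -1909828/1317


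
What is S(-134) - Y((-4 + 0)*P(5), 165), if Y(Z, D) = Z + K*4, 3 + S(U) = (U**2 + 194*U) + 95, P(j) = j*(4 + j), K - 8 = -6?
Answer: -7776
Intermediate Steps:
K = 2 (K = 8 - 6 = 2)
S(U) = 92 + U**2 + 194*U (S(U) = -3 + ((U**2 + 194*U) + 95) = -3 + (95 + U**2 + 194*U) = 92 + U**2 + 194*U)
Y(Z, D) = 8 + Z (Y(Z, D) = Z + 2*4 = Z + 8 = 8 + Z)
S(-134) - Y((-4 + 0)*P(5), 165) = (92 + (-134)**2 + 194*(-134)) - (8 + (-4 + 0)*(5*(4 + 5))) = (92 + 17956 - 25996) - (8 - 20*9) = -7948 - (8 - 4*45) = -7948 - (8 - 180) = -7948 - 1*(-172) = -7948 + 172 = -7776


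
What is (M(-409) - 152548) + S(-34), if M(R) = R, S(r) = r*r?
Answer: -151801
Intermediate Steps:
S(r) = r²
(M(-409) - 152548) + S(-34) = (-409 - 152548) + (-34)² = -152957 + 1156 = -151801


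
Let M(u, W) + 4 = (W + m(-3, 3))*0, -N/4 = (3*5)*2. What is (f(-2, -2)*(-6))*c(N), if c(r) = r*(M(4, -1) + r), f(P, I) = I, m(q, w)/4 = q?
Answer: 178560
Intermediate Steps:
m(q, w) = 4*q
N = -120 (N = -4*3*5*2 = -60*2 = -4*30 = -120)
M(u, W) = -4 (M(u, W) = -4 + (W + 4*(-3))*0 = -4 + (W - 12)*0 = -4 + (-12 + W)*0 = -4 + 0 = -4)
c(r) = r*(-4 + r)
(f(-2, -2)*(-6))*c(N) = (-2*(-6))*(-120*(-4 - 120)) = 12*(-120*(-124)) = 12*14880 = 178560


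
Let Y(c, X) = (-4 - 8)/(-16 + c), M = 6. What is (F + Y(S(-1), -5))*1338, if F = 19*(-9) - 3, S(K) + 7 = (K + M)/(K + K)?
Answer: -3947100/17 ≈ -2.3218e+5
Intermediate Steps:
S(K) = -7 + (6 + K)/(2*K) (S(K) = -7 + (K + 6)/(K + K) = -7 + (6 + K)/((2*K)) = -7 + (6 + K)*(1/(2*K)) = -7 + (6 + K)/(2*K))
F = -174 (F = -171 - 3 = -174)
Y(c, X) = -12/(-16 + c)
(F + Y(S(-1), -5))*1338 = (-174 - 12/(-16 + (-13/2 + 3/(-1))))*1338 = (-174 - 12/(-16 + (-13/2 + 3*(-1))))*1338 = (-174 - 12/(-16 + (-13/2 - 3)))*1338 = (-174 - 12/(-16 - 19/2))*1338 = (-174 - 12/(-51/2))*1338 = (-174 - 12*(-2/51))*1338 = (-174 + 8/17)*1338 = -2950/17*1338 = -3947100/17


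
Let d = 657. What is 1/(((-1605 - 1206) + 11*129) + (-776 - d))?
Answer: -1/2825 ≈ -0.00035398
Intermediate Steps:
1/(((-1605 - 1206) + 11*129) + (-776 - d)) = 1/(((-1605 - 1206) + 11*129) + (-776 - 1*657)) = 1/((-2811 + 1419) + (-776 - 657)) = 1/(-1392 - 1433) = 1/(-2825) = -1/2825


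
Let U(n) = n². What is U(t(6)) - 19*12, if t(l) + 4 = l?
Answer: -224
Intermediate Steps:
t(l) = -4 + l
U(t(6)) - 19*12 = (-4 + 6)² - 19*12 = 2² - 228 = 4 - 228 = -224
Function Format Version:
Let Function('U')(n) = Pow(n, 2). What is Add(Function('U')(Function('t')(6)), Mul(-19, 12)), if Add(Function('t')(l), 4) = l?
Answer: -224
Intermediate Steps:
Function('t')(l) = Add(-4, l)
Add(Function('U')(Function('t')(6)), Mul(-19, 12)) = Add(Pow(Add(-4, 6), 2), Mul(-19, 12)) = Add(Pow(2, 2), -228) = Add(4, -228) = -224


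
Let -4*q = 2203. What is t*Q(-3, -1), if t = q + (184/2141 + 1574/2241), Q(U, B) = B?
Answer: 10554823031/19191924 ≈ 549.96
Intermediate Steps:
q = -2203/4 (q = -¼*2203 = -2203/4 ≈ -550.75)
t = -10554823031/19191924 (t = -2203/4 + (184/2141 + 1574/2241) = -2203/4 + 3782278/4797981 = -10554823031/19191924 ≈ -549.96)
t*Q(-3, -1) = -10554823031/19191924*(-1) = 10554823031/19191924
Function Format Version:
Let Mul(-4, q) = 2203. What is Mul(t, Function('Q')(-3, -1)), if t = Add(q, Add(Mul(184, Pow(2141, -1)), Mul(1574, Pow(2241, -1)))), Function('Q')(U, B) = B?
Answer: Rational(10554823031, 19191924) ≈ 549.96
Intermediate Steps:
q = Rational(-2203, 4) (q = Mul(Rational(-1, 4), 2203) = Rational(-2203, 4) ≈ -550.75)
t = Rational(-10554823031, 19191924) (t = Add(Rational(-2203, 4), Add(Mul(184, Pow(2141, -1)), Mul(1574, Pow(2241, -1)))) = Add(Rational(-2203, 4), Add(Mul(184, Rational(1, 2141)), Mul(1574, Rational(1, 2241)))) = Add(Rational(-2203, 4), Add(Rational(184, 2141), Rational(1574, 2241))) = Add(Rational(-2203, 4), Rational(3782278, 4797981)) = Rational(-10554823031, 19191924) ≈ -549.96)
Mul(t, Function('Q')(-3, -1)) = Mul(Rational(-10554823031, 19191924), -1) = Rational(10554823031, 19191924)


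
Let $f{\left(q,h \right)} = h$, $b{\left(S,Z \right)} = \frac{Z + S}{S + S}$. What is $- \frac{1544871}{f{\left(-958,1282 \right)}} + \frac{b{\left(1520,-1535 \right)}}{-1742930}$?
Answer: $- \frac{818551011655197}{679268623040} \approx -1205.0$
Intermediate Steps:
$b{\left(S,Z \right)} = \frac{S + Z}{2 S}$
$- \frac{1544871}{f{\left(-958,1282 \right)}} + \frac{b{\left(1520,-1535 \right)}}{-1742930} = - \frac{1544871}{1282} + \frac{\frac{1}{2} \cdot \frac{1}{1520} \left(1520 - 1535\right)}{-1742930} = \left(-1544871\right) \frac{1}{1282} + \frac{1}{2} \cdot \frac{1}{1520} \left(-15\right) \left(- \frac{1}{1742930}\right) = - \frac{1544871}{1282} - - \frac{3}{1059701440} = - \frac{1544871}{1282} + \frac{3}{1059701440} = - \frac{818551011655197}{679268623040}$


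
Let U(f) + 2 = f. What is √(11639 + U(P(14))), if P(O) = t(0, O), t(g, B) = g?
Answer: 3*√1293 ≈ 107.87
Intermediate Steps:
P(O) = 0
U(f) = -2 + f
√(11639 + U(P(14))) = √(11639 + (-2 + 0)) = √(11639 - 2) = √11637 = 3*√1293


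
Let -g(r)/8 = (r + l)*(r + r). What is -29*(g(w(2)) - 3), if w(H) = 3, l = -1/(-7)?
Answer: 31233/7 ≈ 4461.9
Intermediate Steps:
l = 1/7 (l = -1*(-1/7) = 1/7 ≈ 0.14286)
g(r) = -16*r*(1/7 + r) (g(r) = -8*(r + 1/7)*(r + r) = -8*(1/7 + r)*2*r = -16*r*(1/7 + r))
-29*(g(w(2)) - 3) = -29*(-16/7*3*(1 + 7*3) - 3) = -29*(-16/7*3*(1 + 21) - 3) = -29*(-16/7*3*22 - 3) = -29*(-1056/7 - 3) = -29*(-1077/7) = 31233/7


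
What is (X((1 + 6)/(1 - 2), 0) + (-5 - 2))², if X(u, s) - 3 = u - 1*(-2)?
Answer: 81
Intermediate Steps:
X(u, s) = 5 + u (X(u, s) = 3 + (u - 1*(-2)) = 3 + (u + 2) = 3 + (2 + u) = 5 + u)
(X((1 + 6)/(1 - 2), 0) + (-5 - 2))² = ((5 + (1 + 6)/(1 - 2)) + (-5 - 2))² = ((5 + 7/(-1)) - 7)² = ((5 + 7*(-1)) - 7)² = ((5 - 7) - 7)² = (-2 - 7)² = (-9)² = 81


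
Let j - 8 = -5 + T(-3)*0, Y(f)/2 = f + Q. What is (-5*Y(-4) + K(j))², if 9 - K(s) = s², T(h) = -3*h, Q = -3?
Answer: 4900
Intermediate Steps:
Y(f) = -6 + 2*f (Y(f) = 2*(f - 3) = 2*(-3 + f) = -6 + 2*f)
j = 3 (j = 8 + (-5 - 3*(-3)*0) = 8 + (-5 + 9*0) = 8 + (-5 + 0) = 8 - 5 = 3)
K(s) = 9 - s²
(-5*Y(-4) + K(j))² = (-5*(-6 + 2*(-4)) + (9 - 1*3²))² = (-5*(-6 - 8) + (9 - 1*9))² = (-5*(-14) + (9 - 9))² = (70 + 0)² = 70² = 4900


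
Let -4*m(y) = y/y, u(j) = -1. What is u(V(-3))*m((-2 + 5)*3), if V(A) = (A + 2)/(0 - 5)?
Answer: ¼ ≈ 0.25000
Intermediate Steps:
V(A) = -⅖ - A/5 (V(A) = (2 + A)/(-5) = (2 + A)*(-⅕) = -⅖ - A/5)
m(y) = -¼ (m(y) = -y/(4*y) = -¼*1 = -¼)
u(V(-3))*m((-2 + 5)*3) = -1*(-¼) = ¼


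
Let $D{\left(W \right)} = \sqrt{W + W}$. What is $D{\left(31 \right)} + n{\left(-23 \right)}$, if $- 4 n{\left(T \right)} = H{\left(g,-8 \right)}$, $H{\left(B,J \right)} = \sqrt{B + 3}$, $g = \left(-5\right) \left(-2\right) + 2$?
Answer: $\sqrt{62} - \frac{\sqrt{15}}{4} \approx 6.9058$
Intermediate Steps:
$g = 12$ ($g = 10 + 2 = 12$)
$H{\left(B,J \right)} = \sqrt{3 + B}$
$n{\left(T \right)} = - \frac{\sqrt{15}}{4}$ ($n{\left(T \right)} = - \frac{\sqrt{3 + 12}}{4} = - \frac{\sqrt{15}}{4}$)
$D{\left(W \right)} = \sqrt{2} \sqrt{W}$ ($D{\left(W \right)} = \sqrt{2 W} = \sqrt{2} \sqrt{W}$)
$D{\left(31 \right)} + n{\left(-23 \right)} = \sqrt{2} \sqrt{31} - \frac{\sqrt{15}}{4} = \sqrt{62} - \frac{\sqrt{15}}{4}$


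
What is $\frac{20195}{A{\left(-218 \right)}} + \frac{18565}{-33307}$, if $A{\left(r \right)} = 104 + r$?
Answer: $- \frac{35513225}{199842} \approx -177.71$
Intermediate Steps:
$\frac{20195}{A{\left(-218 \right)}} + \frac{18565}{-33307} = \frac{20195}{104 - 218} + \frac{18565}{-33307} = \frac{20195}{-114} + 18565 \left(- \frac{1}{33307}\right) = 20195 \left(- \frac{1}{114}\right) - \frac{18565}{33307} = - \frac{20195}{114} - \frac{18565}{33307} = - \frac{35513225}{199842}$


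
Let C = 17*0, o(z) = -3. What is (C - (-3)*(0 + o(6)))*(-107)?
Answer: 963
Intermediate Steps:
C = 0
(C - (-3)*(0 + o(6)))*(-107) = (0 - (-3)*(0 - 3))*(-107) = (0 - (-3)*(-3))*(-107) = (0 - 1*9)*(-107) = (0 - 9)*(-107) = -9*(-107) = 963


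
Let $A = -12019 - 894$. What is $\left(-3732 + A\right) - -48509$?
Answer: $31864$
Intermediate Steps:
$A = -12913$ ($A = -12019 - 894 = -12913$)
$\left(-3732 + A\right) - -48509 = \left(-3732 - 12913\right) - -48509 = -16645 + 48509 = 31864$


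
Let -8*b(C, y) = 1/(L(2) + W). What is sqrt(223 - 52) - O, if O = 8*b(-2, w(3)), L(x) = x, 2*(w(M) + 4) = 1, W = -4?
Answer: -1/2 + 3*sqrt(19) ≈ 12.577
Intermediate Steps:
w(M) = -7/2 (w(M) = -4 + (1/2)*1 = -4 + 1/2 = -7/2)
b(C, y) = 1/16 (b(C, y) = -1/(8*(2 - 4)) = -1/8/(-2) = -1/8*(-1/2) = 1/16)
O = 1/2 (O = 8*(1/16) = 1/2 ≈ 0.50000)
sqrt(223 - 52) - O = sqrt(223 - 52) - 1*1/2 = sqrt(171) - 1/2 = 3*sqrt(19) - 1/2 = -1/2 + 3*sqrt(19)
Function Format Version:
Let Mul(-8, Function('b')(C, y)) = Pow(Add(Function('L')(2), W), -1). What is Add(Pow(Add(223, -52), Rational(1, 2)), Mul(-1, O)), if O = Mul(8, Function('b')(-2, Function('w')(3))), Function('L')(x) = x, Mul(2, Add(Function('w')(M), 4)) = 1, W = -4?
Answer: Add(Rational(-1, 2), Mul(3, Pow(19, Rational(1, 2)))) ≈ 12.577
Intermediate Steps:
Function('w')(M) = Rational(-7, 2) (Function('w')(M) = Add(-4, Mul(Rational(1, 2), 1)) = Add(-4, Rational(1, 2)) = Rational(-7, 2))
Function('b')(C, y) = Rational(1, 16) (Function('b')(C, y) = Mul(Rational(-1, 8), Pow(Add(2, -4), -1)) = Mul(Rational(-1, 8), Pow(-2, -1)) = Mul(Rational(-1, 8), Rational(-1, 2)) = Rational(1, 16))
O = Rational(1, 2) (O = Mul(8, Rational(1, 16)) = Rational(1, 2) ≈ 0.50000)
Add(Pow(Add(223, -52), Rational(1, 2)), Mul(-1, O)) = Add(Pow(Add(223, -52), Rational(1, 2)), Mul(-1, Rational(1, 2))) = Add(Pow(171, Rational(1, 2)), Rational(-1, 2)) = Add(Mul(3, Pow(19, Rational(1, 2))), Rational(-1, 2)) = Add(Rational(-1, 2), Mul(3, Pow(19, Rational(1, 2))))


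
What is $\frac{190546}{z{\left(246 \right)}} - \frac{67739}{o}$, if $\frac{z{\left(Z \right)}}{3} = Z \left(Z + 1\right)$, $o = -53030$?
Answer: $\frac{11226262867}{4833313290} \approx 2.3227$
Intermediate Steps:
$z{\left(Z \right)} = 3 Z \left(1 + Z\right)$ ($z{\left(Z \right)} = 3 Z \left(Z + 1\right) = 3 Z \left(1 + Z\right)$)
$\frac{190546}{z{\left(246 \right)}} - \frac{67739}{o} = \frac{190546}{3 \cdot 246 \left(1 + 246\right)} - \frac{67739}{-53030} = \frac{190546}{3 \cdot 246 \cdot 247} - - \frac{67739}{53030} = \frac{190546}{182286} + \frac{67739}{53030} = 190546 \cdot \frac{1}{182286} + \frac{67739}{53030} = \frac{95273}{91143} + \frac{67739}{53030} = \frac{11226262867}{4833313290}$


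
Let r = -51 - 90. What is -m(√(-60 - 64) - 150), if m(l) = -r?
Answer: -141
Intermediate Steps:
r = -141
m(l) = 141 (m(l) = -1*(-141) = 141)
-m(√(-60 - 64) - 150) = -1*141 = -141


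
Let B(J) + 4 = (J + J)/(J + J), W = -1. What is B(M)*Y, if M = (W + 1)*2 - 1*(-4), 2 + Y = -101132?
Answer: 303402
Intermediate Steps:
Y = -101134 (Y = -2 - 101132 = -101134)
M = 4 (M = (-1 + 1)*2 - 1*(-4) = 0*2 + 4 = 0 + 4 = 4)
B(J) = -3 (B(J) = -4 + (J + J)/(J + J) = -4 + (2*J)/((2*J)) = -4 + (2*J)*(1/(2*J)) = -4 + 1 = -3)
B(M)*Y = -3*(-101134) = 303402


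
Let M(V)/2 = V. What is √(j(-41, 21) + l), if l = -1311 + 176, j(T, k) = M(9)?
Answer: I*√1117 ≈ 33.422*I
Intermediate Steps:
M(V) = 2*V
j(T, k) = 18 (j(T, k) = 2*9 = 18)
l = -1135
√(j(-41, 21) + l) = √(18 - 1135) = √(-1117) = I*√1117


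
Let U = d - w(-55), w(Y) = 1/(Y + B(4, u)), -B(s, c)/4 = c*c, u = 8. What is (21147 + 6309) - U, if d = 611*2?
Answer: 8158773/311 ≈ 26234.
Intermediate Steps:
B(s, c) = -4*c² (B(s, c) = -4*c*c = -4*c²)
d = 1222
w(Y) = 1/(-256 + Y) (w(Y) = 1/(Y - 4*8²) = 1/(Y - 4*64) = 1/(Y - 256) = 1/(-256 + Y))
U = 380043/311 (U = 1222 - 1/(-256 - 55) = 1222 - 1/(-311) = 1222 - 1*(-1/311) = 1222 + 1/311 = 380043/311 ≈ 1222.0)
(21147 + 6309) - U = (21147 + 6309) - 1*380043/311 = 27456 - 380043/311 = 8158773/311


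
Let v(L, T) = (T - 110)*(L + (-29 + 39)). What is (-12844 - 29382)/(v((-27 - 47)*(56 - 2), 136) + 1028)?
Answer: 21113/51304 ≈ 0.41153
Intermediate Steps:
v(L, T) = (-110 + T)*(10 + L) (v(L, T) = (-110 + T)*(L + 10) = (-110 + T)*(10 + L))
(-12844 - 29382)/(v((-27 - 47)*(56 - 2), 136) + 1028) = (-12844 - 29382)/((-1100 - 110*(-27 - 47)*(56 - 2) + 10*136 + ((-27 - 47)*(56 - 2))*136) + 1028) = -42226/((-1100 - (-8140)*54 + 1360 - 74*54*136) + 1028) = -42226/((-1100 - 110*(-3996) + 1360 - 3996*136) + 1028) = -42226/((-1100 + 439560 + 1360 - 543456) + 1028) = -42226/(-103636 + 1028) = -42226/(-102608) = -42226*(-1/102608) = 21113/51304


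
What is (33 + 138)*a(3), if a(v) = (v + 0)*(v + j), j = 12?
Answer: 7695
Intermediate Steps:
a(v) = v*(12 + v) (a(v) = (v + 0)*(v + 12) = v*(12 + v))
(33 + 138)*a(3) = (33 + 138)*(3*(12 + 3)) = 171*(3*15) = 171*45 = 7695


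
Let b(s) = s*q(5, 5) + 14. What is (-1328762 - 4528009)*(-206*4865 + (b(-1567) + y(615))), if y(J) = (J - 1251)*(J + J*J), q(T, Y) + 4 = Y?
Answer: 1417022216800893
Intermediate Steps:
q(T, Y) = -4 + Y
b(s) = 14 + s (b(s) = s*(-4 + 5) + 14 = s*1 + 14 = s + 14 = 14 + s)
y(J) = (-1251 + J)*(J + J**2)
(-1328762 - 4528009)*(-206*4865 + (b(-1567) + y(615))) = (-1328762 - 4528009)*(-206*4865 + ((14 - 1567) + 615*(-1251 + 615**2 - 1250*615))) = -5856771*(-1002190 + (-1553 + 615*(-1251 + 378225 - 768750))) = -5856771*(-1002190 + (-1553 + 615*(-391776))) = -5856771*(-1002190 + (-1553 - 240942240)) = -5856771*(-1002190 - 240943793) = -5856771*(-241945983) = 1417022216800893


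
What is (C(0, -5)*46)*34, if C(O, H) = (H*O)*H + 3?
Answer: 4692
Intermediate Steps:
C(O, H) = 3 + O*H**2 (C(O, H) = O*H**2 + 3 = 3 + O*H**2)
(C(0, -5)*46)*34 = ((3 + 0*(-5)**2)*46)*34 = ((3 + 0*25)*46)*34 = ((3 + 0)*46)*34 = (3*46)*34 = 138*34 = 4692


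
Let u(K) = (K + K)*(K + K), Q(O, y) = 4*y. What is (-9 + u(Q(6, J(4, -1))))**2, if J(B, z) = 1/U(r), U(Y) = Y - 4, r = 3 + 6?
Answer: 25921/625 ≈ 41.474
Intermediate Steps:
r = 9
U(Y) = -4 + Y
J(B, z) = 1/5 (J(B, z) = 1/(-4 + 9) = 1/5)
u(K) = 4*K**2 (u(K) = (2*K)*(2*K) = 4*K**2)
(-9 + u(Q(6, J(4, -1))))**2 = (-9 + 4*(4*(1/5))**2)**2 = (-9 + 4*(4/5)**2)**2 = (-9 + 4*(16/25))**2 = (-9 + 64/25)**2 = (-161/25)**2 = 25921/625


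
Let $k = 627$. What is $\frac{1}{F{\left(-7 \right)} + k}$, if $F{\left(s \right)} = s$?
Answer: $\frac{1}{620} \approx 0.0016129$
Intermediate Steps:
$\frac{1}{F{\left(-7 \right)} + k} = \frac{1}{-7 + 627} = \frac{1}{620}$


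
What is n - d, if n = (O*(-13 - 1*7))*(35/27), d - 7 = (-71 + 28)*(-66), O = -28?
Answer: -57215/27 ≈ -2119.1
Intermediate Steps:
d = 2845 (d = 7 + (-71 + 28)*(-66) = 7 - 43*(-66) = 7 + 2838 = 2845)
n = 19600/27 (n = (-28*(-13 - 1*7))*(35/27) = (-28*(-13 - 7))*(35*(1/27)) = -28*(-20)*(35/27) = 560*(35/27) = 19600/27 ≈ 725.93)
n - d = 19600/27 - 1*2845 = 19600/27 - 2845 = -57215/27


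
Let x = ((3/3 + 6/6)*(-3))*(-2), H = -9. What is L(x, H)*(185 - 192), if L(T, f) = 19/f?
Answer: 133/9 ≈ 14.778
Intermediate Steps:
x = 12 (x = ((3*(⅓) + 6*(⅙))*(-3))*(-2) = ((1 + 1)*(-3))*(-2) = (2*(-3))*(-2) = -6*(-2) = 12)
L(x, H)*(185 - 192) = (19/(-9))*(185 - 192) = (19*(-⅑))*(-7) = -19/9*(-7) = 133/9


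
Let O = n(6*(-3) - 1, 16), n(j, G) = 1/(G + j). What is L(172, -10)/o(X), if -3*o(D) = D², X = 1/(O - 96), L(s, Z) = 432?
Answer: -12027024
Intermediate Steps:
O = -⅓ (O = 1/(16 + (6*(-3) - 1)) = 1/(16 + (-18 - 1)) = 1/(16 - 19) = 1/(-3) = -⅓ ≈ -0.33333)
X = -3/289 (X = 1/(-⅓ - 96) = 1/(-289/3) = -3/289 ≈ -0.010381)
o(D) = -D²/3
L(172, -10)/o(X) = 432/((-(-3/289)²/3)) = 432/((-⅓*9/83521)) = 432/(-3/83521) = 432*(-83521/3) = -12027024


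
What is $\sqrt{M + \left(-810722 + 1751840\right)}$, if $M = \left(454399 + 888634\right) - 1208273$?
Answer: $3 \sqrt{119542} \approx 1037.2$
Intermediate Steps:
$M = 134760$ ($M = 1343033 - 1208273 = 134760$)
$\sqrt{M + \left(-810722 + 1751840\right)} = \sqrt{134760 + \left(-810722 + 1751840\right)} = \sqrt{134760 + 941118} = \sqrt{1075878} = 3 \sqrt{119542}$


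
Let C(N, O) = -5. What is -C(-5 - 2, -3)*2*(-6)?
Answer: -60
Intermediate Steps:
-C(-5 - 2, -3)*2*(-6) = -(-5*2)*(-6) = -(-10)*(-6) = -1*60 = -60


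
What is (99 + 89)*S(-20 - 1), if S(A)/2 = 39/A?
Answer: -4888/7 ≈ -698.29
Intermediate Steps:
S(A) = 78/A (S(A) = 2*(39/A) = 78/A)
(99 + 89)*S(-20 - 1) = (99 + 89)*(78/(-20 - 1)) = 188*(78/(-21)) = 188*(78*(-1/21)) = 188*(-26/7) = -4888/7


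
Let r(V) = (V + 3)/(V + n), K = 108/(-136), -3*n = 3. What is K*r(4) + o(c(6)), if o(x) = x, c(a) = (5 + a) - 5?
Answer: 141/34 ≈ 4.1471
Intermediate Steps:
c(a) = a
n = -1 (n = -1/3*3 = -1)
K = -27/34 (K = 108*(-1/136) = -27/34 ≈ -0.79412)
r(V) = (3 + V)/(-1 + V) (r(V) = (V + 3)/(V - 1) = (3 + V)/(-1 + V))
K*r(4) + o(c(6)) = -27*(3 + 4)/(34*(-1 + 4)) + 6 = -27*7/(34*3) + 6 = -9*7/34 + 6 = -27/34*7/3 + 6 = -63/34 + 6 = 141/34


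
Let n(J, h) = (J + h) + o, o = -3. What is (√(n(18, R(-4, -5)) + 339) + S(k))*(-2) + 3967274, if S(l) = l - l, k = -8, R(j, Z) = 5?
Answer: 3967274 - 2*√359 ≈ 3.9672e+6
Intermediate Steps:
n(J, h) = -3 + J + h (n(J, h) = (J + h) - 3 = -3 + J + h)
S(l) = 0
(√(n(18, R(-4, -5)) + 339) + S(k))*(-2) + 3967274 = (√((-3 + 18 + 5) + 339) + 0)*(-2) + 3967274 = (√(20 + 339) + 0)*(-2) + 3967274 = (√359 + 0)*(-2) + 3967274 = √359*(-2) + 3967274 = -2*√359 + 3967274 = 3967274 - 2*√359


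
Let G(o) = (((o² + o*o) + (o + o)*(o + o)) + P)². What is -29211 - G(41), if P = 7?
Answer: -101897860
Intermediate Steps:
G(o) = (7 + 6*o²)² (G(o) = (((o² + o*o) + (o + o)*(o + o)) + 7)² = (((o² + o²) + (2*o)*(2*o)) + 7)² = ((2*o² + 4*o²) + 7)² = (6*o² + 7)² = (7 + 6*o²)²)
-29211 - G(41) = -29211 - (7 + 6*41²)² = -29211 - (7 + 6*1681)² = -29211 - (7 + 10086)² = -29211 - 1*10093² = -29211 - 1*101868649 = -29211 - 101868649 = -101897860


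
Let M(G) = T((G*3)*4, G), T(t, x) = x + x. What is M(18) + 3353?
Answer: 3389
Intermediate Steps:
T(t, x) = 2*x
M(G) = 2*G
M(18) + 3353 = 2*18 + 3353 = 36 + 3353 = 3389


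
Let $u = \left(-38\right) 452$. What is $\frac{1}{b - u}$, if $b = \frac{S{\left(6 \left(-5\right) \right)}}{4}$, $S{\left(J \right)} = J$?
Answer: $\frac{2}{34337} \approx 5.8246 \cdot 10^{-5}$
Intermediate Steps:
$u = -17176$
$b = - \frac{15}{2}$ ($b = \frac{6 \left(-5\right)}{4} = \frac{1}{4} \left(-30\right) = - \frac{15}{2} \approx -7.5$)
$\frac{1}{b - u} = \frac{1}{- \frac{15}{2} - -17176} = \frac{1}{- \frac{15}{2} + 17176} = \frac{1}{\frac{34337}{2}} = \frac{2}{34337}$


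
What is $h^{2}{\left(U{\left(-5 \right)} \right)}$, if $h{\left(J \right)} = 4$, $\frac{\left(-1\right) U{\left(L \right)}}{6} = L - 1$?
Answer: $16$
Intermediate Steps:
$U{\left(L \right)} = 6 - 6 L$ ($U{\left(L \right)} = - 6 \left(L - 1\right) = - 6 \left(-1 + L\right) = 6 - 6 L$)
$h^{2}{\left(U{\left(-5 \right)} \right)} = 4^{2} = 16$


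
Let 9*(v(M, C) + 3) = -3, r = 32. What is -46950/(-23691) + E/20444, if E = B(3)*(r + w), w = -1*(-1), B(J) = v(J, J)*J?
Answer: 158671295/80723134 ≈ 1.9656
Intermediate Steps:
v(M, C) = -10/3 (v(M, C) = -3 + (⅑)*(-3) = -3 - ⅓ = -10/3)
B(J) = -10*J/3
w = 1
E = -330 (E = (-10/3*3)*(32 + 1) = -10*33 = -330)
-46950/(-23691) + E/20444 = -46950/(-23691) - 330/20444 = -46950*(-1/23691) - 330*1/20444 = 15650/7897 - 165/10222 = 158671295/80723134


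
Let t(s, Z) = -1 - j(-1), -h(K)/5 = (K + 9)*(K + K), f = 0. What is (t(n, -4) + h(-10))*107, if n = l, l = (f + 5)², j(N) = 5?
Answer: -11342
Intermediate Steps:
l = 25 (l = (0 + 5)² = 5² = 25)
n = 25
h(K) = -10*K*(9 + K) (h(K) = -5*(K + 9)*(K + K) = -5*(9 + K)*2*K = -10*K*(9 + K))
t(s, Z) = -6 (t(s, Z) = -1 - 1*5 = -1 - 5 = -6)
(t(n, -4) + h(-10))*107 = (-6 - 10*(-10)*(9 - 10))*107 = (-6 - 10*(-10)*(-1))*107 = (-6 - 100)*107 = -106*107 = -11342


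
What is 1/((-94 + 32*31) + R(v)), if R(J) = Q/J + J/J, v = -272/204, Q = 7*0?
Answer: 1/899 ≈ 0.0011123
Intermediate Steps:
Q = 0
v = -4/3 (v = -272*1/204 = -4/3 ≈ -1.3333)
R(J) = 1 (R(J) = 0/J + J/J = 0 + 1 = 1)
1/((-94 + 32*31) + R(v)) = 1/((-94 + 32*31) + 1) = 1/((-94 + 992) + 1) = 1/(898 + 1) = 1/899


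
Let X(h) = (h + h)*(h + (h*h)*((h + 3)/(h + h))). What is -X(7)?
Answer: -588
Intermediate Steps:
X(h) = 2*h*(h + h*(3 + h)/2) (X(h) = (2*h)*(h + h²*((3 + h)/((2*h)))) = (2*h)*(h + h²*((3 + h)*(1/(2*h)))) = (2*h)*(h + h²*((3 + h)/(2*h))) = (2*h)*(h + h*(3 + h)/2) = 2*h*(h + h*(3 + h)/2))
-X(7) = -7²*(5 + 7) = -49*12 = -1*588 = -588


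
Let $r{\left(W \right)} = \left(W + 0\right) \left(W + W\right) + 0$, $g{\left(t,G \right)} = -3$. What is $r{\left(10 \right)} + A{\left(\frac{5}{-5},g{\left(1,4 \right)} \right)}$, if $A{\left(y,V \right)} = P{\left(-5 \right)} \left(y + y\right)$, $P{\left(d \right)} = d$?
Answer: $210$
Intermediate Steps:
$A{\left(y,V \right)} = - 10 y$ ($A{\left(y,V \right)} = - 5 \left(y + y\right) = - 5 \cdot 2 y = - 10 y$)
$r{\left(W \right)} = 2 W^{2}$ ($r{\left(W \right)} = W 2 W + 0 = 2 W^{2} + 0 = 2 W^{2}$)
$r{\left(10 \right)} + A{\left(\frac{5}{-5},g{\left(1,4 \right)} \right)} = 2 \cdot 10^{2} - 10 \frac{5}{-5} = 2 \cdot 100 - 10 \cdot 5 \left(- \frac{1}{5}\right) = 200 - -10 = 200 + 10 = 210$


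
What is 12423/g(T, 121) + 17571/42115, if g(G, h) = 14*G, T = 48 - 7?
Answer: 13006839/589610 ≈ 22.060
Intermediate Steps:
T = 41
12423/g(T, 121) + 17571/42115 = 12423/((14*41)) + 17571/42115 = 12423/574 + 17571*(1/42115) = 12423*(1/574) + 17571/42115 = 303/14 + 17571/42115 = 13006839/589610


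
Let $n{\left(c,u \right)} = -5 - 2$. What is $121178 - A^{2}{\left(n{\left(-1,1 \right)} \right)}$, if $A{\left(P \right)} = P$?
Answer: $121129$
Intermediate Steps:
$n{\left(c,u \right)} = -7$ ($n{\left(c,u \right)} = -5 - 2 = -7$)
$121178 - A^{2}{\left(n{\left(-1,1 \right)} \right)} = 121178 - \left(-7\right)^{2} = 121178 - 49 = 121129$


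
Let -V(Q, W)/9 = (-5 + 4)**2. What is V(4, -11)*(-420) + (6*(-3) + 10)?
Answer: 3772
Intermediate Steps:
V(Q, W) = -9 (V(Q, W) = -9*(-5 + 4)**2 = -9*(-1)**2 = -9*1 = -9)
V(4, -11)*(-420) + (6*(-3) + 10) = -9*(-420) + (6*(-3) + 10) = 3780 + (-18 + 10) = 3780 - 8 = 3772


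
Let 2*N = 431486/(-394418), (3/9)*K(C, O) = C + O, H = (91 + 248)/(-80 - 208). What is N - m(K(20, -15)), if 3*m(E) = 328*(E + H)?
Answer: -10733433437/7099524 ≈ -1511.9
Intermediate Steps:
H = -113/96 (H = 339/(-288) = 339*(-1/288) = -113/96 ≈ -1.1771)
K(C, O) = 3*C + 3*O (K(C, O) = 3*(C + O) = 3*C + 3*O)
N = -215743/394418 (N = (431486/(-394418))/2 = (431486*(-1/394418))/2 = (½)*(-215743/197209) = -215743/394418 ≈ -0.54699)
m(E) = -4633/36 + 328*E/3 (m(E) = (328*(E - 113/96))/3 = (328*(-113/96 + E))/3 = (-4633/12 + 328*E)/3 = -4633/36 + 328*E/3)
N - m(K(20, -15)) = -215743/394418 - (-4633/36 + 328*(3*20 + 3*(-15))/3) = -215743/394418 - (-4633/36 + 328*(60 - 45)/3) = -215743/394418 - (-4633/36 + (328/3)*15) = -215743/394418 - (-4633/36 + 1640) = -215743/394418 - 1*54407/36 = -215743/394418 - 54407/36 = -10733433437/7099524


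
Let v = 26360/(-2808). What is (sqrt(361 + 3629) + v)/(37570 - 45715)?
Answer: 659/571779 - sqrt(3990)/8145 ≈ -0.0066027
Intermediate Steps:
v = -3295/351 (v = 26360*(-1/2808) = -3295/351 ≈ -9.3875)
(sqrt(361 + 3629) + v)/(37570 - 45715) = (sqrt(361 + 3629) - 3295/351)/(37570 - 45715) = (sqrt(3990) - 3295/351)/(-8145) = (-3295/351 + sqrt(3990))*(-1/8145) = 659/571779 - sqrt(3990)/8145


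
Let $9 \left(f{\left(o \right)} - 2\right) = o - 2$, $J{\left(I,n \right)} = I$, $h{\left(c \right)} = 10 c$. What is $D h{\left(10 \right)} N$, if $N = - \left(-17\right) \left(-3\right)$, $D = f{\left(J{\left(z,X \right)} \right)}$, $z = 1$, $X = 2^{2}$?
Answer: $- \frac{28900}{3} \approx -9633.3$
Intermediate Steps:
$X = 4$
$f{\left(o \right)} = \frac{16}{9} + \frac{o}{9}$ ($f{\left(o \right)} = 2 + \frac{o - 2}{9} = 2 + \frac{-2 + o}{9} = 2 + \left(- \frac{2}{9} + \frac{o}{9}\right) = \frac{16}{9} + \frac{o}{9}$)
$D = \frac{17}{9}$ ($D = \frac{16}{9} + \frac{1}{9} \cdot 1 = \frac{16}{9} + \frac{1}{9} = \frac{17}{9} \approx 1.8889$)
$N = -51$ ($N = \left(-1\right) 51 = -51$)
$D h{\left(10 \right)} N = \frac{17 \cdot 10 \cdot 10}{9} \left(-51\right) = \frac{17}{9} \cdot 100 \left(-51\right) = \frac{1700}{9} \left(-51\right) = - \frac{28900}{3}$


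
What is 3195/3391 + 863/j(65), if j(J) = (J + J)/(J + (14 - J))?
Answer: 20692706/220415 ≈ 93.881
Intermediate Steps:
j(J) = J/7 (j(J) = (2*J)/14 = (2*J)*(1/14) = J/7)
3195/3391 + 863/j(65) = 3195/3391 + 863/(((1/7)*65)) = 3195*(1/3391) + 863/(65/7) = 3195/3391 + 863*(7/65) = 3195/3391 + 6041/65 = 20692706/220415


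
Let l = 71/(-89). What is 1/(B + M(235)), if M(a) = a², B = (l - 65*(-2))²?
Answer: 7921/569664226 ≈ 1.3905e-5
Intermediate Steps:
l = -71/89 (l = 71*(-1/89) = -71/89 ≈ -0.79775)
B = 132227001/7921 (B = (-71/89 - 65*(-2))² = (-71/89 + 130)² = (11499/89)² = 132227001/7921 ≈ 16693.)
1/(B + M(235)) = 1/(132227001/7921 + 235²) = 1/(132227001/7921 + 55225) = 1/(569664226/7921) = 7921/569664226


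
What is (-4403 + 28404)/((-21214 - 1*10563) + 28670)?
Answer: -24001/3107 ≈ -7.7248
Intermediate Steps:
(-4403 + 28404)/((-21214 - 1*10563) + 28670) = 24001/((-21214 - 10563) + 28670) = 24001/(-31777 + 28670) = 24001/(-3107) = 24001*(-1/3107) = -24001/3107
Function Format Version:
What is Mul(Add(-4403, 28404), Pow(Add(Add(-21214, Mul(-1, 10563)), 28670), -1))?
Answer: Rational(-24001, 3107) ≈ -7.7248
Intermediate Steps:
Mul(Add(-4403, 28404), Pow(Add(Add(-21214, Mul(-1, 10563)), 28670), -1)) = Mul(24001, Pow(Add(Add(-21214, -10563), 28670), -1)) = Mul(24001, Pow(Add(-31777, 28670), -1)) = Mul(24001, Pow(-3107, -1)) = Mul(24001, Rational(-1, 3107)) = Rational(-24001, 3107)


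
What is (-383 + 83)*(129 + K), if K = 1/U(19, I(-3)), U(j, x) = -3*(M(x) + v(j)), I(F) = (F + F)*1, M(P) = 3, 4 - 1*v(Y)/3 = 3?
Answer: -116050/3 ≈ -38683.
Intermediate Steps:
v(Y) = 3 (v(Y) = 12 - 3*3 = 12 - 9 = 3)
I(F) = 2*F (I(F) = (2*F)*1 = 2*F)
U(j, x) = -18 (U(j, x) = -3*(3 + 3) = -3*6 = -18)
K = -1/18 (K = 1/(-18) = -1/18 ≈ -0.055556)
(-383 + 83)*(129 + K) = (-383 + 83)*(129 - 1/18) = -300*2321/18 = -116050/3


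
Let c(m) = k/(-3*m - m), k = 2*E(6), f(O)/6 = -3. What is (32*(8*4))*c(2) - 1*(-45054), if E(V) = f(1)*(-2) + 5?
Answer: 34558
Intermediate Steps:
f(O) = -18 (f(O) = 6*(-3) = -18)
E(V) = 41 (E(V) = -18*(-2) + 5 = 36 + 5 = 41)
k = 82 (k = 2*41 = 82)
c(m) = -41/(2*m) (c(m) = 82/(-3*m - m) = 82/((-4*m)) = 82*(-1/(4*m)) = -41/(2*m))
(32*(8*4))*c(2) - 1*(-45054) = (32*(8*4))*(-41/2/2) - 1*(-45054) = (32*32)*(-41/2*½) + 45054 = 1024*(-41/4) + 45054 = -10496 + 45054 = 34558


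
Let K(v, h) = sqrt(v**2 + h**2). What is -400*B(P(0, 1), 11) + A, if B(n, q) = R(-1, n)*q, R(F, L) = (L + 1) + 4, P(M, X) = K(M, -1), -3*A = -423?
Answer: -26259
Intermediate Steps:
K(v, h) = sqrt(h**2 + v**2)
A = 141 (A = -1/3*(-423) = 141)
P(M, X) = sqrt(1 + M**2) (P(M, X) = sqrt((-1)**2 + M**2) = sqrt(1 + M**2))
R(F, L) = 5 + L (R(F, L) = (1 + L) + 4 = 5 + L)
B(n, q) = q*(5 + n) (B(n, q) = (5 + n)*q = q*(5 + n))
-400*B(P(0, 1), 11) + A = -4400*(5 + sqrt(1 + 0**2)) + 141 = -4400*(5 + sqrt(1 + 0)) + 141 = -4400*(5 + sqrt(1)) + 141 = -4400*(5 + 1) + 141 = -4400*6 + 141 = -400*66 + 141 = -26400 + 141 = -26259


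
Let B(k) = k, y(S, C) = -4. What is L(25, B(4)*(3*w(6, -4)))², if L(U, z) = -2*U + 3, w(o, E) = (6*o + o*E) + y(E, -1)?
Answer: 2209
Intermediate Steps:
w(o, E) = -4 + 6*o + E*o (w(o, E) = (6*o + o*E) - 4 = (6*o + E*o) - 4 = -4 + 6*o + E*o)
L(U, z) = 3 - 2*U
L(25, B(4)*(3*w(6, -4)))² = (3 - 2*25)² = (3 - 50)² = (-47)² = 2209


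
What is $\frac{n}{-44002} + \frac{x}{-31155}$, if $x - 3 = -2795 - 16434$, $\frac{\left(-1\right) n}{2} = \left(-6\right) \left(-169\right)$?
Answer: $\frac{454582396}{685441155} \approx 0.6632$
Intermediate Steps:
$n = -2028$ ($n = - 2 \left(\left(-6\right) \left(-169\right)\right) = \left(-2\right) 1014 = -2028$)
$x = -19226$ ($x = 3 - 19229 = -19226$)
$\frac{n}{-44002} + \frac{x}{-31155} = - \frac{2028}{-44002} - \frac{19226}{-31155} = \left(-2028\right) \left(- \frac{1}{44002}\right) - - \frac{19226}{31155} = \frac{1014}{22001} + \frac{19226}{31155} = \frac{454582396}{685441155}$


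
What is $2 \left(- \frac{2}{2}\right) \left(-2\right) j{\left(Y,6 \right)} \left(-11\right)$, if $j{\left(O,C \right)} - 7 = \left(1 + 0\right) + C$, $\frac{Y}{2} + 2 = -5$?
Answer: $-616$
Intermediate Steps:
$Y = -14$ ($Y = -4 + 2 \left(-5\right) = -4 - 10 = -14$)
$j{\left(O,C \right)} = 8 + C$ ($j{\left(O,C \right)} = 7 + \left(\left(1 + 0\right) + C\right) = 7 + \left(1 + C\right) = 8 + C$)
$2 \left(- \frac{2}{2}\right) \left(-2\right) j{\left(Y,6 \right)} \left(-11\right) = 2 \left(- \frac{2}{2}\right) \left(-2\right) \left(8 + 6\right) \left(-11\right) = 2 \left(\left(-2\right) \frac{1}{2}\right) \left(-2\right) 14 \left(-11\right) = 2 \left(-1\right) \left(-2\right) 14 \left(-11\right) = \left(-2\right) \left(-2\right) 14 \left(-11\right) = 4 \cdot 14 \left(-11\right) = 56 \left(-11\right) = -616$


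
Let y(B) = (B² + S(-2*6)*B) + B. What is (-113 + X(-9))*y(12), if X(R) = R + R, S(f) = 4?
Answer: -26724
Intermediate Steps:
X(R) = 2*R
y(B) = B² + 5*B (y(B) = (B² + 4*B) + B = B² + 5*B)
(-113 + X(-9))*y(12) = (-113 + 2*(-9))*(12*(5 + 12)) = (-113 - 18)*(12*17) = -131*204 = -26724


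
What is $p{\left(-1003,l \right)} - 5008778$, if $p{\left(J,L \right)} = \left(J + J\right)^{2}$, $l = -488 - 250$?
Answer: $-984742$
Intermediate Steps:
$l = -738$
$p{\left(J,L \right)} = 4 J^{2}$ ($p{\left(J,L \right)} = \left(2 J\right)^{2} = 4 J^{2}$)
$p{\left(-1003,l \right)} - 5008778 = 4 \left(-1003\right)^{2} - 5008778 = 4 \cdot 1006009 - 5008778 = 4024036 - 5008778 = -984742$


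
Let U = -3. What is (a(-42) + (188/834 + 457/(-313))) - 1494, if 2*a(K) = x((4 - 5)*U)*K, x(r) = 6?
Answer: -211605167/130521 ≈ -1621.2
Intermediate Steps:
a(K) = 3*K (a(K) = (6*K)/2 = 3*K)
(a(-42) + (188/834 + 457/(-313))) - 1494 = (3*(-42) + (188/834 + 457/(-313))) - 1494 = (-126 + (188*(1/834) + 457*(-1/313))) - 1494 = (-126 + (94/417 - 457/313)) - 1494 = (-126 - 161147/130521) - 1494 = -16606793/130521 - 1494 = -211605167/130521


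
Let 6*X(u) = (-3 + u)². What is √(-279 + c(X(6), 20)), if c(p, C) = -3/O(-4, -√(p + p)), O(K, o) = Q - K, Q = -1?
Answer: 2*I*√70 ≈ 16.733*I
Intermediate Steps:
X(u) = (-3 + u)²/6
O(K, o) = -1 - K
c(p, C) = -1 (c(p, C) = -3/(-1 - 1*(-4)) = -3/(-1 + 4) = -3/3 = -3*⅓ = -1)
√(-279 + c(X(6), 20)) = √(-279 - 1) = √(-280) = 2*I*√70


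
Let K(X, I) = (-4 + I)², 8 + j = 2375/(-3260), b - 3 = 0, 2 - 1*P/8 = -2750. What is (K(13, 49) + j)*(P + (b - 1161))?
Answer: 13710057261/326 ≈ 4.2055e+7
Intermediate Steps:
P = 22016 (P = 16 - 8*(-2750) = 16 + 22000 = 22016)
b = 3 (b = 3 + 0 = 3)
j = -5691/652 (j = -8 + 2375/(-3260) = -8 + 2375*(-1/3260) = -8 - 475/652 = -5691/652 ≈ -8.7285)
(K(13, 49) + j)*(P + (b - 1161)) = ((-4 + 49)² - 5691/652)*(22016 + (3 - 1161)) = (45² - 5691/652)*(22016 - 1158) = (2025 - 5691/652)*20858 = (1314609/652)*20858 = 13710057261/326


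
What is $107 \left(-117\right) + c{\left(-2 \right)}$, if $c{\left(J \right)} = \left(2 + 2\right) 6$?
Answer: $-12495$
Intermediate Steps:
$c{\left(J \right)} = 24$ ($c{\left(J \right)} = 4 \cdot 6 = 24$)
$107 \left(-117\right) + c{\left(-2 \right)} = 107 \left(-117\right) + 24 = -12519 + 24 = -12495$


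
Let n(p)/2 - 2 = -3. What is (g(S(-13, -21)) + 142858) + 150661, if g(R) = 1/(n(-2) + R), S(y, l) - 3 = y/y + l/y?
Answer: 13795406/47 ≈ 2.9352e+5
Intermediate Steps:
S(y, l) = 4 + l/y (S(y, l) = 3 + (y/y + l/y) = 3 + (1 + l/y) = 4 + l/y)
n(p) = -2 (n(p) = 4 + 2*(-3) = 4 - 6 = -2)
g(R) = 1/(-2 + R)
(g(S(-13, -21)) + 142858) + 150661 = (1/(-2 + (4 - 21/(-13))) + 142858) + 150661 = (1/(-2 + (4 - 21*(-1/13))) + 142858) + 150661 = (1/(-2 + (4 + 21/13)) + 142858) + 150661 = (1/(-2 + 73/13) + 142858) + 150661 = (1/(47/13) + 142858) + 150661 = (13/47 + 142858) + 150661 = 6714339/47 + 150661 = 13795406/47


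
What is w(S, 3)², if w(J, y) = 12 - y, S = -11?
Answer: 81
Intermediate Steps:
w(S, 3)² = (12 - 1*3)² = (12 - 3)² = 9² = 81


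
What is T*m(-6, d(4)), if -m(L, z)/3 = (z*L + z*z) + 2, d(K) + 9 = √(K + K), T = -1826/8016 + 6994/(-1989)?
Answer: 110972995/68136 - 1530662*√2/2839 ≈ 866.22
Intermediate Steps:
T = -765331/204408 (T = -1826*1/8016 + 6994*(-1/1989) = -913/4008 - 538/153 = -765331/204408 ≈ -3.7441)
d(K) = -9 + √2*√K (d(K) = -9 + √(K + K) = -9 + √(2*K) = -9 + √2*√K)
m(L, z) = -6 - 3*z² - 3*L*z (m(L, z) = -3*((z*L + z*z) + 2) = -3*((L*z + z²) + 2) = -3*((z² + L*z) + 2) = -3*(2 + z² + L*z) = -6 - 3*z² - 3*L*z)
T*m(-6, d(4)) = -765331*(-6 - 3*(-9 + √2*√4)² - 3*(-6)*(-9 + √2*√4))/204408 = -765331*(-6 - 3*(-9 + √2*2)² - 3*(-6)*(-9 + √2*2))/204408 = -765331*(-6 - 3*(-9 + 2*√2)² - 3*(-6)*(-9 + 2*√2))/204408 = -765331*(-6 - 3*(-9 + 2*√2)² + (-162 + 36*√2))/204408 = -765331*(-168 - 3*(-9 + 2*√2)² + 36*√2)/204408 = 5357317/8517 - 765331*√2/5678 + 765331*(-9 + 2*√2)²/68136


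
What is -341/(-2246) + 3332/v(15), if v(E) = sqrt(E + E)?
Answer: 341/2246 + 1666*sqrt(30)/15 ≈ 608.49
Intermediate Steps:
v(E) = sqrt(2)*sqrt(E) (v(E) = sqrt(2*E) = sqrt(2)*sqrt(E))
-341/(-2246) + 3332/v(15) = -341/(-2246) + 3332/((sqrt(2)*sqrt(15))) = -341*(-1/2246) + 3332/(sqrt(30)) = 341/2246 + 3332*(sqrt(30)/30) = 341/2246 + 1666*sqrt(30)/15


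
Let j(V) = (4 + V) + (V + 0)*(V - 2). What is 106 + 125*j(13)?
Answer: 20106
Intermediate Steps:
j(V) = 4 + V + V*(-2 + V) (j(V) = (4 + V) + V*(-2 + V) = 4 + V + V*(-2 + V))
106 + 125*j(13) = 106 + 125*(4 + 13² - 1*13) = 106 + 125*(4 + 169 - 13) = 106 + 125*160 = 106 + 20000 = 20106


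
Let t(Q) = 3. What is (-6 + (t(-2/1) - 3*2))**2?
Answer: 81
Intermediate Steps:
(-6 + (t(-2/1) - 3*2))**2 = (-6 + (3 - 3*2))**2 = (-6 + (3 - 6))**2 = (-6 - 3)**2 = (-9)**2 = 81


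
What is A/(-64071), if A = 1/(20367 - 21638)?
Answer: 1/81434241 ≈ 1.2280e-8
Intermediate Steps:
A = -1/1271 (A = 1/(-1271) = -1/1271 ≈ -0.00078678)
A/(-64071) = -1/1271/(-64071) = -1/1271*(-1/64071) = 1/81434241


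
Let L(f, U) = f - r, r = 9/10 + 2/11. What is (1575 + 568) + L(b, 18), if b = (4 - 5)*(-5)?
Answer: 236161/110 ≈ 2146.9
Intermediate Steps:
r = 119/110 (r = 9*(⅒) + 2*(1/11) = 9/10 + 2/11 = 119/110 ≈ 1.0818)
b = 5 (b = -1*(-5) = 5)
L(f, U) = -119/110 + f (L(f, U) = f - 1*119/110 = f - 119/110 = -119/110 + f)
(1575 + 568) + L(b, 18) = (1575 + 568) + (-119/110 + 5) = 2143 + 431/110 = 236161/110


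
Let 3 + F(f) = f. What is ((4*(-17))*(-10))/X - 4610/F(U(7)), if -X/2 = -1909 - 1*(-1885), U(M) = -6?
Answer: 9475/18 ≈ 526.39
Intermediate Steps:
F(f) = -3 + f
X = 48 (X = -2*(-1909 - 1*(-1885)) = -2*(-1909 + 1885) = -2*(-24) = 48)
((4*(-17))*(-10))/X - 4610/F(U(7)) = ((4*(-17))*(-10))/48 - 4610/(-3 - 6) = -68*(-10)*(1/48) - 4610/(-9) = 680*(1/48) - 4610*(-⅑) = 85/6 + 4610/9 = 9475/18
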